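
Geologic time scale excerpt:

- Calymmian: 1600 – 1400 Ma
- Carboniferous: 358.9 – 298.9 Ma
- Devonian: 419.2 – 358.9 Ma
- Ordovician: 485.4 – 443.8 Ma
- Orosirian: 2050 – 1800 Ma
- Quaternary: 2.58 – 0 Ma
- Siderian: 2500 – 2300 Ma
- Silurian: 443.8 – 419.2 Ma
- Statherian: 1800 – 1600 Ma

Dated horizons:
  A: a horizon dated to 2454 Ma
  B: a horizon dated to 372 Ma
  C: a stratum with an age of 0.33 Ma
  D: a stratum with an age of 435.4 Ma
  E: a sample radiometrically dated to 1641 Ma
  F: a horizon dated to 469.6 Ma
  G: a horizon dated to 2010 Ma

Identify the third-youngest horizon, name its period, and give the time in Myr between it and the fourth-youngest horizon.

D, in the Silurian; 34.2 million years to F

Smaller Ma means younger, so youngest first: C 0.33 < B 372 < D 435.4 < F 469.6 < E 1641 < G 2010 < A 2454.
Counting 3 along gives D (435.4 Ma); the excerpt puts that inside the Silurian, 443.8–419.2 Ma.
Next in line is F (469.6 Ma), and 469.6 − 435.4 = 34.2 Myr.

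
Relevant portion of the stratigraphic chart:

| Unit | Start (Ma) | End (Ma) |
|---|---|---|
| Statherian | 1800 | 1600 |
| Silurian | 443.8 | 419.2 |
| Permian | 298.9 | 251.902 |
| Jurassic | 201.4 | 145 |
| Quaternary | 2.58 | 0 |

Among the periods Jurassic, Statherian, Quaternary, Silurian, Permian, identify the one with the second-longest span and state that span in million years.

Durations: Jurassic 56.4; Statherian 200; Quaternary 2.58; Silurian 24.6; Permian 46.998 Myr.
Sorted longest-first: Statherian (200), Jurassic (56.4), Permian (46.998), Silurian (24.6), Quaternary (2.58).
The second longest is Jurassic at 56.4 Myr.

Jurassic, 56.4 million years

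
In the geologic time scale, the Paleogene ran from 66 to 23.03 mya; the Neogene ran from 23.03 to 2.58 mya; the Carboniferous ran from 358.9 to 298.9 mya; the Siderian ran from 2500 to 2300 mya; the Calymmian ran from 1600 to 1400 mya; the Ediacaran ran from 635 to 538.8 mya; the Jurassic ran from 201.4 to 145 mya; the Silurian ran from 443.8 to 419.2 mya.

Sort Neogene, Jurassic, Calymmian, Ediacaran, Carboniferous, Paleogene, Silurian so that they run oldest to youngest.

Calymmian, Ediacaran, Silurian, Carboniferous, Jurassic, Paleogene, Neogene

The oldest of these is Calymmian (starts 1600 Ma) and the youngest is Neogene (ends 2.58 Ma).
In between, by decreasing start age: Ediacaran (635), Silurian (443.8), Carboniferous (358.9), Jurassic (201.4), Paleogene (66).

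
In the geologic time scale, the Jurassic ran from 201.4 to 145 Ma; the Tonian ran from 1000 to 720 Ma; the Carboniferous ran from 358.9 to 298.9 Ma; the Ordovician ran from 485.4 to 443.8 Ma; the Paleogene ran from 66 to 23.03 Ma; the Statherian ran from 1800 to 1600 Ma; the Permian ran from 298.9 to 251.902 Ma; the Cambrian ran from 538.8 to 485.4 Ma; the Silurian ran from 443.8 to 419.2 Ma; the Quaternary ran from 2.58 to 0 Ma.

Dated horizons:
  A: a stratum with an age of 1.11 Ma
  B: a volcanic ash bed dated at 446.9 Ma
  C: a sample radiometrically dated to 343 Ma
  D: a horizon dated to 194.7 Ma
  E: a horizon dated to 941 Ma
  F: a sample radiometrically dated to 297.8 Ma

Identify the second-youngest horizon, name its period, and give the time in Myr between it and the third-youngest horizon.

Smaller Ma means younger, so youngest first: A 1.11 < D 194.7 < F 297.8 < C 343 < B 446.9 < E 941.
Counting 2 along gives D (194.7 Ma); the excerpt puts that inside the Jurassic, 201.4–145 Ma.
Next in line is F (297.8 Ma), and 297.8 − 194.7 = 103.1 Myr.

D, in the Jurassic; 103.1 million years to F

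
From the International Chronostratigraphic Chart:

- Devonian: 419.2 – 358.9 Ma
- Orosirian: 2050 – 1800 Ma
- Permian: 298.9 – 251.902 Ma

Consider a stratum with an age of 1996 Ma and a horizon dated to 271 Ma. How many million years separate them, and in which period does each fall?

Elapsed time: 1996 − 271 = 1725 Myr.
1996 Ma lies within 2050–1800 Ma: Orosirian.
271 Ma lies within 298.9–251.902 Ma: Permian.

1725 million years apart; the first in the Orosirian, the second in the Permian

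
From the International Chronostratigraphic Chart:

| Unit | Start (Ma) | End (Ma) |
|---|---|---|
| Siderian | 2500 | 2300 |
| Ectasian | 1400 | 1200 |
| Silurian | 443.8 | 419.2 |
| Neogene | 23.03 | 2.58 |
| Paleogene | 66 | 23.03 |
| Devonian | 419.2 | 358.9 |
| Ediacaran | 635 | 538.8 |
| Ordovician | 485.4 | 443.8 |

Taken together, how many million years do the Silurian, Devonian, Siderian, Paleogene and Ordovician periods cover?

Duration is start − end for each: (443.8 − 419.2) + (419.2 − 358.9) + (2500 − 2300) + (66 − 23.03) + (485.4 − 443.8).
That is 24.6 + 60.3 + 200 + 42.97 + 41.6, which totals 369.47 million years.

369.47 million years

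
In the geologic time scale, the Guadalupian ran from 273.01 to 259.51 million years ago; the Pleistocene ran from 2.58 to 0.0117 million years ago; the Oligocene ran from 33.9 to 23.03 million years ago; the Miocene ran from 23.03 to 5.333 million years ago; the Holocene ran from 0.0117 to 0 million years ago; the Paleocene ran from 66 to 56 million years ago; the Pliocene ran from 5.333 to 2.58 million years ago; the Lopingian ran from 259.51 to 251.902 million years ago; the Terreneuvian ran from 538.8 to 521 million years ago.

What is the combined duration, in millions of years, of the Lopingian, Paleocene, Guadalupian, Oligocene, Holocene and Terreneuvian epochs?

59.7897 million years

Duration is start − end for each: (259.51 − 251.902) + (66 − 56) + (273.01 − 259.51) + (33.9 − 23.03) + (0.0117 − 0) + (538.8 − 521).
That is 7.608 + 10 + 13.5 + 10.87 + 0.0117 + 17.8, which totals 59.7897 million years.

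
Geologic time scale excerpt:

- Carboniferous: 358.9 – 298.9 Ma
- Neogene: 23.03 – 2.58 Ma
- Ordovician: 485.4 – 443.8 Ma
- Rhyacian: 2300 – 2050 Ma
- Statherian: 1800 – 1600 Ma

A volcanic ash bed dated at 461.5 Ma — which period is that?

461.5 Ma lies between 485.4 and 443.8 Ma, so it falls in the Ordovician.

Ordovician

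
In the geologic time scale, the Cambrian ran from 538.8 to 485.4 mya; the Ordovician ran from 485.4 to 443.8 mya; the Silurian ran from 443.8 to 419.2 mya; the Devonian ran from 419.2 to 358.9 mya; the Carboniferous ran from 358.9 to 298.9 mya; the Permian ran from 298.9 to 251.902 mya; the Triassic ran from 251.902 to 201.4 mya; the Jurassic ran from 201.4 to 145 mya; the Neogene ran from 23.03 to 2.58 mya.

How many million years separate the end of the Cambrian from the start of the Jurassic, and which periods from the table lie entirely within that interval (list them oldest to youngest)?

284 million years; Ordovician, Silurian, Devonian, Carboniferous, Permian, Triassic

End of Cambrian = 485.4 Ma; start of Jurassic = 201.4 Ma.
Gap = 485.4 − 201.4 = 284 Myr.
Periods wholly inside 485.4–201.4 Ma: Ordovician (485.4–443.8), Silurian (443.8–419.2), Devonian (419.2–358.9), Carboniferous (358.9–298.9), Permian (298.9–251.902), Triassic (251.902–201.4).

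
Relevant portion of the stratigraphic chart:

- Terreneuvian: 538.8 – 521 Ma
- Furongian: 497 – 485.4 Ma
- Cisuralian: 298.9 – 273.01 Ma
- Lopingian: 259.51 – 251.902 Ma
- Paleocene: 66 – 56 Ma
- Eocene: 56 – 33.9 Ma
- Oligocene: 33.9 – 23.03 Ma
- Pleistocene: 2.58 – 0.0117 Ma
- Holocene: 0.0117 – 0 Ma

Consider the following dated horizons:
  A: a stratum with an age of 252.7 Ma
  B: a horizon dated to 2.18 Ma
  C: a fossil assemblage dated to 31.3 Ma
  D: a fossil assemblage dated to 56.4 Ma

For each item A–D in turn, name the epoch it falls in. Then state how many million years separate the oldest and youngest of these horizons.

Match each age against the start–end ranges in the excerpt: A = 252.7 Ma → Lopingian (259.51–251.902); B = 2.18 Ma → Pleistocene (2.58–0.0117); C = 31.3 Ma → Oligocene (33.9–23.03); D = 56.4 Ma → Paleocene (66–56).
The largest age is 252.7 Ma and the smallest is 2.18 Ma; their difference is 250.52 Myr.

A — Lopingian; B — Pleistocene; C — Oligocene; D — Paleocene; span 250.52 million years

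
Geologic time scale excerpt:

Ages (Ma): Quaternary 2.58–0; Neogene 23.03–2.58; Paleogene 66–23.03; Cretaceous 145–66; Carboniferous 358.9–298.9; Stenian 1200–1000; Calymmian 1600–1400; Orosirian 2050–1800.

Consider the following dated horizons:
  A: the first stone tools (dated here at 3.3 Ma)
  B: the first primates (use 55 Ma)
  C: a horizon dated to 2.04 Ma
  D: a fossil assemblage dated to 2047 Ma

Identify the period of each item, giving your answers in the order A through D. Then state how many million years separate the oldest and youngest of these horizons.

A — Neogene; B — Paleogene; C — Quaternary; D — Orosirian; span 2044.96 million years

A: 3.3 Ma lies in 23.03–2.58 Ma, so Neogene.
B: 55 Ma lies in 66–23.03 Ma, so Paleogene.
C: 2.04 Ma lies in 2.58–0 Ma, so Quaternary.
D: 2047 Ma lies in 2050–1800 Ma, so Orosirian.
Oldest = 2047 Ma, youngest = 2.04 Ma → span 2044.96 Myr.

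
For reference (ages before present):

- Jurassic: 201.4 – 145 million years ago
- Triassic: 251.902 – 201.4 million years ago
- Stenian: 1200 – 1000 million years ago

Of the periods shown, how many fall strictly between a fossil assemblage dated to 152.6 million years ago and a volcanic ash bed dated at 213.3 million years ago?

Checking each listed span, none has both start < 213.3 Ma and end > 152.6 Ma — every period straddles one of the two dates or lies outside them — so the count is 0.

0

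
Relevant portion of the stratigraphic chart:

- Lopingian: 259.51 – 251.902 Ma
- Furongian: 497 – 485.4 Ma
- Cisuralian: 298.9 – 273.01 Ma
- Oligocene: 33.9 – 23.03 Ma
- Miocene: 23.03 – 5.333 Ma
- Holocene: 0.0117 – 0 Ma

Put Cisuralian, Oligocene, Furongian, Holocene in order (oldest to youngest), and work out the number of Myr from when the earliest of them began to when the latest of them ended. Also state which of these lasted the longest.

Furongian, Cisuralian, Oligocene, Holocene; total span 497 Myr; longest is Cisuralian

Start ages (Ma): Furongian 497, Cisuralian 298.9, Oligocene 33.9, Holocene 0.0117.
Ordered oldest to youngest: Furongian, Cisuralian, Oligocene, Holocene.
Span = 497 − 0 = 497 Myr.
Durations: Oligocene 10.87, Furongian 11.6, Cisuralian 25.89, Holocene 0.0117 → longest is Cisuralian (25.89 Myr).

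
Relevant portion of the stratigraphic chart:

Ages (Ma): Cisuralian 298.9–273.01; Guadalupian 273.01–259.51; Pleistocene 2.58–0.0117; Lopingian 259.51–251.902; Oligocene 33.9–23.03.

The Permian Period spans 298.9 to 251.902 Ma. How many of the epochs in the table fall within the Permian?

3

Epochs inside 298.9–251.902 Ma: Cisuralian, Guadalupian, Lopingian — 3 in total.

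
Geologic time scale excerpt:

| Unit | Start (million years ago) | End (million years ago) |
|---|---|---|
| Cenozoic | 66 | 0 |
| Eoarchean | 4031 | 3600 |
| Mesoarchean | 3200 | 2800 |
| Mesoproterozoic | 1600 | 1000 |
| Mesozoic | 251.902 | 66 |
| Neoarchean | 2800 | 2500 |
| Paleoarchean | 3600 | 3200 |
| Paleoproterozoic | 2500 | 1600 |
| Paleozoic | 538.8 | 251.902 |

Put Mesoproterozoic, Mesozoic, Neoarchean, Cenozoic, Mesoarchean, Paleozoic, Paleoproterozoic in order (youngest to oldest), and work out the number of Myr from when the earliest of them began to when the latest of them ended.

Start ages (Ma): Mesoarchean 3200, Neoarchean 2800, Paleoproterozoic 2500, Mesoproterozoic 1600, Paleozoic 538.8, Mesozoic 251.902, Cenozoic 66.
Ordered youngest to oldest: Cenozoic, Mesozoic, Paleozoic, Mesoproterozoic, Paleoproterozoic, Neoarchean, Mesoarchean.
Span = 3200 − 0 = 3200 Myr.

Cenozoic → Mesozoic → Paleozoic → Mesoproterozoic → Paleoproterozoic → Neoarchean → Mesoarchean; total span 3200 Myr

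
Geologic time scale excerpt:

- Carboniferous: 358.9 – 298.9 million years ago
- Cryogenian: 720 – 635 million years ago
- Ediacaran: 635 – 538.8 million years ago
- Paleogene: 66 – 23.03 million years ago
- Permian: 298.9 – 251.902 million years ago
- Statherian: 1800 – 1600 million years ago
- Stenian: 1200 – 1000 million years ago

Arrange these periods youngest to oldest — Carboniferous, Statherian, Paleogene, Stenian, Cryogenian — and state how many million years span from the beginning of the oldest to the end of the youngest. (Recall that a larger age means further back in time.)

Paleogene, Carboniferous, Cryogenian, Stenian, Statherian; total span 1776.97 Myr

From the excerpt: Carboniferous 358.9–298.9; Statherian 1800–1600; Paleogene 66–23.03; Stenian 1200–1000; Cryogenian 720–635 (Ma).
Larger Ma is earlier, so the oldest is Statherian and the youngest is Paleogene; youngest to oldest: Paleogene, Carboniferous, Cryogenian, Stenian, Statherian.
Oldest start 1800 minus youngest end 23.03 gives 1776.97 Myr overall.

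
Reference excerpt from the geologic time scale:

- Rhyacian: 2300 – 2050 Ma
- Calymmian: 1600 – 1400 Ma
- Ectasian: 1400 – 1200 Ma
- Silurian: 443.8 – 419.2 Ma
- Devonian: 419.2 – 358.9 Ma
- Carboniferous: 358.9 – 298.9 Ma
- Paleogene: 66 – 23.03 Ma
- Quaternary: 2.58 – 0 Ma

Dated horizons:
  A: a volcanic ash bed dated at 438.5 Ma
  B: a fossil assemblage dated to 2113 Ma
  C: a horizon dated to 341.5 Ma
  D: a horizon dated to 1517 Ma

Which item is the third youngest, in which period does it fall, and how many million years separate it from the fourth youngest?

Sorted youngest-first by Ma: C (341.5), A (438.5), D (1517), B (2113).
The third youngest is D at 1517 Ma, which lies in 1600–1400 Ma: the Calymmian.
The fourth youngest is B at 2113 Ma; separation = |1517 − 2113| = 596 Myr.

D, in the Calymmian; 596 million years to B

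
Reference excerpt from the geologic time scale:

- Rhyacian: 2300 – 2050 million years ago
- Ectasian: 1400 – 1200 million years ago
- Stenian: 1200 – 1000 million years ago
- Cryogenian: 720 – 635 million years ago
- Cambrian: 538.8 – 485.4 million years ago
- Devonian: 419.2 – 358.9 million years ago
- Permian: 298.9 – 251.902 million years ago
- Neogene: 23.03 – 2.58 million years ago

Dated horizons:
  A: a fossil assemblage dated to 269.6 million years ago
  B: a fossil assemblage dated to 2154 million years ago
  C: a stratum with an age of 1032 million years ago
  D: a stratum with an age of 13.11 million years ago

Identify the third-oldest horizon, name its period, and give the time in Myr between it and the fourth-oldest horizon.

A, in the Permian; 256.49 million years to D

Sorted oldest-first by Ma: B (2154), C (1032), A (269.6), D (13.11).
The third oldest is A at 269.6 Ma, which lies in 298.9–251.902 Ma: the Permian.
The fourth oldest is D at 13.11 Ma; separation = |269.6 − 13.11| = 256.49 Myr.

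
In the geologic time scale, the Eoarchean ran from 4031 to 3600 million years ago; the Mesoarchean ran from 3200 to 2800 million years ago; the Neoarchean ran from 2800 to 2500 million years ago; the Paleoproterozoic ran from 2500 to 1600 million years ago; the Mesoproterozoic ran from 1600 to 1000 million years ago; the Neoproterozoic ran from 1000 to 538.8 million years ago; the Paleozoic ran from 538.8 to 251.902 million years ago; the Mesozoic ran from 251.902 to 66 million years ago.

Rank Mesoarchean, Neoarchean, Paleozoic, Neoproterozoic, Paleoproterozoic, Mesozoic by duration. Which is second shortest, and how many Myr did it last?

Paleozoic, 286.898 million years

Durations: Mesoarchean 400; Neoarchean 300; Paleozoic 286.898; Neoproterozoic 461.2; Paleoproterozoic 900; Mesozoic 185.902 Myr.
Sorted shortest-first: Mesozoic (185.902), Paleozoic (286.898), Neoarchean (300), Mesoarchean (400), Neoproterozoic (461.2), Paleoproterozoic (900).
The second shortest is Paleozoic at 286.898 Myr.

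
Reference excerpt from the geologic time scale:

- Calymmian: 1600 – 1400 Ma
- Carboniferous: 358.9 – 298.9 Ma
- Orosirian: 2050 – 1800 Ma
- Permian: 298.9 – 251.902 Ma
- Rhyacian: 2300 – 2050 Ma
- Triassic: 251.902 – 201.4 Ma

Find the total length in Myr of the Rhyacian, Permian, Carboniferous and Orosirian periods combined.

606.998 million years

Duration is start − end for each: (2300 − 2050) + (298.9 − 251.902) + (358.9 − 298.9) + (2050 − 1800).
That is 250 + 46.998 + 60 + 250, which totals 606.998 million years.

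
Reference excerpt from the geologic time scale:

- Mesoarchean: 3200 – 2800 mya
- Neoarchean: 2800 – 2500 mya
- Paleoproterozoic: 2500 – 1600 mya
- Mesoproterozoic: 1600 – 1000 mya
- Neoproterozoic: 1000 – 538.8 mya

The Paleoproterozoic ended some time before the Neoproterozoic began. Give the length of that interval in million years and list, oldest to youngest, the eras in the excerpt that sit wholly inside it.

600 million years; Mesoproterozoic

End of Paleoproterozoic = 1600 Ma; start of Neoproterozoic = 1000 Ma.
Gap = 1600 − 1000 = 600 Myr.
Eras wholly inside 1600–1000 Ma: Mesoproterozoic (1600–1000).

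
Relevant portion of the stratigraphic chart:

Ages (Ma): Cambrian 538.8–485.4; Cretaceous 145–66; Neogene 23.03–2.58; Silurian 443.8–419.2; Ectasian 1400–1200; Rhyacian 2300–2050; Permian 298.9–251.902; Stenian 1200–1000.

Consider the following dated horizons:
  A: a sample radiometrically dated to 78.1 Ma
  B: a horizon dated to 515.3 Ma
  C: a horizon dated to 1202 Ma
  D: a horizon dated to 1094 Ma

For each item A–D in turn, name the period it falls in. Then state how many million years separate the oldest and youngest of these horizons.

A — Cretaceous; B — Cambrian; C — Ectasian; D — Stenian; span 1123.9 million years

Match each age against the start–end ranges in the excerpt: A = 78.1 Ma → Cretaceous (145–66); B = 515.3 Ma → Cambrian (538.8–485.4); C = 1202 Ma → Ectasian (1400–1200); D = 1094 Ma → Stenian (1200–1000).
The largest age is 1202 Ma and the smallest is 78.1 Ma; their difference is 1123.9 Myr.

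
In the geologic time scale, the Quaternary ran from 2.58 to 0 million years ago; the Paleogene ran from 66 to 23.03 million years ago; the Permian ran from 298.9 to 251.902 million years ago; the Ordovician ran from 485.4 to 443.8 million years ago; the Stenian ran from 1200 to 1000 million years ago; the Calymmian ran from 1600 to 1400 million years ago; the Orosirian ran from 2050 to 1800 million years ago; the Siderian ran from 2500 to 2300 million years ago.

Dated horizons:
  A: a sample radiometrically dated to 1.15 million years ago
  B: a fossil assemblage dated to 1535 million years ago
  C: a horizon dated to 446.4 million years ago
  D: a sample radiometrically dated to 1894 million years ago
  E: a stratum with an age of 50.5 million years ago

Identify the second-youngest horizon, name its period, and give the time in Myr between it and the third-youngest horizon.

Sorted youngest-first by Ma: A (1.15), E (50.5), C (446.4), B (1535), D (1894).
The second youngest is E at 50.5 Ma, which lies in 66–23.03 Ma: the Paleogene.
The third youngest is C at 446.4 Ma; separation = |50.5 − 446.4| = 395.9 Myr.

E, in the Paleogene; 395.9 million years to C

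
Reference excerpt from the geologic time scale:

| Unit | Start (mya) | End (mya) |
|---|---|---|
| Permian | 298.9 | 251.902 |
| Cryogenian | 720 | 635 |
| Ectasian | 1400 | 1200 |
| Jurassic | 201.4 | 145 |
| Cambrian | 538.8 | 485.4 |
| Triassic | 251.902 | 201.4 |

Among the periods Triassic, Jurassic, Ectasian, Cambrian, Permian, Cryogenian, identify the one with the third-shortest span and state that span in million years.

Start − end for each: Triassic 251.902 − 201.4 = 50.502; Jurassic 201.4 − 145 = 56.4; Ectasian 1400 − 1200 = 200; Cambrian 538.8 − 485.4 = 53.4; Permian 298.9 − 251.902 = 46.998; Cryogenian 720 − 635 = 85.
Ranking these from shortest: Permian < Triassic < Cambrian < Jurassic < Cryogenian < Ectasian.
Position 3 in that ranking is Cambrian, which lasted 53.4 Myr.

Cambrian, 53.4 million years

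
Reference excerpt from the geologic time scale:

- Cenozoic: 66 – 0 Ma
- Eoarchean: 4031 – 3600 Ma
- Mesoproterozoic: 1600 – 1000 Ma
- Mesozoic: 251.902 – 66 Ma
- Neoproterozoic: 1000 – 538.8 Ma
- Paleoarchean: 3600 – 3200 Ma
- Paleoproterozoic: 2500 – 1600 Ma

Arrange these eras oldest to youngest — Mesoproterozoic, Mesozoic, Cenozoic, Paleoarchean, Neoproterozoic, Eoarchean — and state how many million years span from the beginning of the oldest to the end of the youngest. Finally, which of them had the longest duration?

Eoarchean, Paleoarchean, Mesoproterozoic, Neoproterozoic, Mesozoic, Cenozoic; total span 4031 Myr; longest is Mesoproterozoic

Start ages (Ma): Eoarchean 4031, Paleoarchean 3600, Mesoproterozoic 1600, Neoproterozoic 1000, Mesozoic 251.902, Cenozoic 66.
Ordered oldest to youngest: Eoarchean, Paleoarchean, Mesoproterozoic, Neoproterozoic, Mesozoic, Cenozoic.
Span = 4031 − 0 = 4031 Myr.
Durations: Neoproterozoic 461.2, Cenozoic 66, Eoarchean 431, Paleoarchean 400, Mesoproterozoic 600, Mesozoic 185.902 → longest is Mesoproterozoic (600 Myr).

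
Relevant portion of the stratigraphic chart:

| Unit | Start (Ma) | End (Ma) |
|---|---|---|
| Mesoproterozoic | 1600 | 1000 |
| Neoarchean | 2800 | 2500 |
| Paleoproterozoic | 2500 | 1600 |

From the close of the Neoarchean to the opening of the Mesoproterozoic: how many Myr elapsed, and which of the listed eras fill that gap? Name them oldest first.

900 million years; Paleoproterozoic

The Neoarchean closes at 2500 Ma and the Mesoproterozoic opens at 1600 Ma, so the interval is 2500 − 1600 = 900 Myr.
An era fits inside if it starts at or after 2500 Ma and ends at or before 1600 Ma; oldest first that gives Paleoproterozoic.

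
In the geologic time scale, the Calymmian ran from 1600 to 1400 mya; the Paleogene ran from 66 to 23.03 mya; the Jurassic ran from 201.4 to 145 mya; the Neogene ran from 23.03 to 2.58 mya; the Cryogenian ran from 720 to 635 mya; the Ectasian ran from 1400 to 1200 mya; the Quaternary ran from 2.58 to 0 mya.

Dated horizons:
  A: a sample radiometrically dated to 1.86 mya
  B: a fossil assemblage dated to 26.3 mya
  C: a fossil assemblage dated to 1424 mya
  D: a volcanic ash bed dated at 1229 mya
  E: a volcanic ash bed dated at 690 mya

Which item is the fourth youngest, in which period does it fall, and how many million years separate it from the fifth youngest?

D, in the Ectasian; 195 million years to C

Sorted youngest-first by Ma: A (1.86), B (26.3), E (690), D (1229), C (1424).
The fourth youngest is D at 1229 Ma, which lies in 1400–1200 Ma: the Ectasian.
The fifth youngest is C at 1424 Ma; separation = |1229 − 1424| = 195 Myr.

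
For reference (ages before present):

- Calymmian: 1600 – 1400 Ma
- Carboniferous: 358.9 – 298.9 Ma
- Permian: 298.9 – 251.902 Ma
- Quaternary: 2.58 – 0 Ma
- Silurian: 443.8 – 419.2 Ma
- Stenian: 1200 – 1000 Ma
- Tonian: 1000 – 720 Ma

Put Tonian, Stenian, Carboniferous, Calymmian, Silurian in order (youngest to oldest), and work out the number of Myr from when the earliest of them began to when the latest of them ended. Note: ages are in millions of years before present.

Carboniferous, Silurian, Tonian, Stenian, Calymmian; total span 1301.1 Myr

From the excerpt: Tonian 1000–720; Stenian 1200–1000; Carboniferous 358.9–298.9; Calymmian 1600–1400; Silurian 443.8–419.2 (Ma).
Larger Ma is earlier, so the oldest is Calymmian and the youngest is Carboniferous; youngest to oldest: Carboniferous, Silurian, Tonian, Stenian, Calymmian.
Oldest start 1600 minus youngest end 298.9 gives 1301.1 Myr overall.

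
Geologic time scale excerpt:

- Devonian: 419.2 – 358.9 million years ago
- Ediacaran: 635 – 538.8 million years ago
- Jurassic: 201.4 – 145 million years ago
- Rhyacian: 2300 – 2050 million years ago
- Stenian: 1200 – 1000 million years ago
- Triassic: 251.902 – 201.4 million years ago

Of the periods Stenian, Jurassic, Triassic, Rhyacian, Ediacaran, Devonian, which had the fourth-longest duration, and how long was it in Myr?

Start − end for each: Stenian 1200 − 1000 = 200; Jurassic 201.4 − 145 = 56.4; Triassic 251.902 − 201.4 = 50.502; Rhyacian 2300 − 2050 = 250; Ediacaran 635 − 538.8 = 96.2; Devonian 419.2 − 358.9 = 60.3.
Ranking these from longest: Rhyacian > Stenian > Ediacaran > Devonian > Jurassic > Triassic.
Position 4 in that ranking is Devonian, which lasted 60.3 Myr.

Devonian, 60.3 million years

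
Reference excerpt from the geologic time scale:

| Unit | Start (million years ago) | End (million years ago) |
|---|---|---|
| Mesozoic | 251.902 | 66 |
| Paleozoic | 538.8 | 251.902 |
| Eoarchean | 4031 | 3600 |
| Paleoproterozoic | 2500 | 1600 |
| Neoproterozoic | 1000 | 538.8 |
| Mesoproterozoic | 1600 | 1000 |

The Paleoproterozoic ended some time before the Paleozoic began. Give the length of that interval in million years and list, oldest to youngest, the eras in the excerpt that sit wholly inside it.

End of Paleoproterozoic = 1600 Ma; start of Paleozoic = 538.8 Ma.
Gap = 1600 − 538.8 = 1061.2 Myr.
Eras wholly inside 1600–538.8 Ma: Mesoproterozoic (1600–1000), Neoproterozoic (1000–538.8).

1061.2 million years; Mesoproterozoic, Neoproterozoic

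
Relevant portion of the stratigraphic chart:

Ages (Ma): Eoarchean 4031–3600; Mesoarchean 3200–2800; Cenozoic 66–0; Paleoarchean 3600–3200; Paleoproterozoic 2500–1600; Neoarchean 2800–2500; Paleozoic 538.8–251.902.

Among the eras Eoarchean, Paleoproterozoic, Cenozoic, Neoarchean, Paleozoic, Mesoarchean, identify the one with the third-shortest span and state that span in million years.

Durations: Eoarchean 431; Paleoproterozoic 900; Cenozoic 66; Neoarchean 300; Paleozoic 286.898; Mesoarchean 400 Myr.
Sorted shortest-first: Cenozoic (66), Paleozoic (286.898), Neoarchean (300), Mesoarchean (400), Eoarchean (431), Paleoproterozoic (900).
The third shortest is Neoarchean at 300 Myr.

Neoarchean, 300 million years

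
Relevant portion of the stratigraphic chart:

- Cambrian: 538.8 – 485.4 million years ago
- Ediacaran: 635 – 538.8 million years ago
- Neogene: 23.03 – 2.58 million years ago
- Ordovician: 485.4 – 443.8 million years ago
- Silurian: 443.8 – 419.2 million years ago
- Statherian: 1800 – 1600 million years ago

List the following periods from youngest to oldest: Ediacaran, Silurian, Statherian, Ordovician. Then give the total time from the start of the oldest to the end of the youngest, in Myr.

Silurian → Ordovician → Ediacaran → Statherian; total span 1380.8 Myr

Start ages (Ma): Statherian 1800, Ediacaran 635, Ordovician 485.4, Silurian 443.8.
Ordered youngest to oldest: Silurian, Ordovician, Ediacaran, Statherian.
Span = 1800 − 419.2 = 1380.8 Myr.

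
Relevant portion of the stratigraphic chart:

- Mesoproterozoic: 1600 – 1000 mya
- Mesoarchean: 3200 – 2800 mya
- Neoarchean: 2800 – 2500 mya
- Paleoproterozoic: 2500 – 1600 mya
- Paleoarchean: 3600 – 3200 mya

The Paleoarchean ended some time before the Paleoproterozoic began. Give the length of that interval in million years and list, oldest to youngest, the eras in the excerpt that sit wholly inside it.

700 million years; Mesoarchean, Neoarchean

End of Paleoarchean = 3200 Ma; start of Paleoproterozoic = 2500 Ma.
Gap = 3200 − 2500 = 700 Myr.
Eras wholly inside 3200–2500 Ma: Mesoarchean (3200–2800), Neoarchean (2800–2500).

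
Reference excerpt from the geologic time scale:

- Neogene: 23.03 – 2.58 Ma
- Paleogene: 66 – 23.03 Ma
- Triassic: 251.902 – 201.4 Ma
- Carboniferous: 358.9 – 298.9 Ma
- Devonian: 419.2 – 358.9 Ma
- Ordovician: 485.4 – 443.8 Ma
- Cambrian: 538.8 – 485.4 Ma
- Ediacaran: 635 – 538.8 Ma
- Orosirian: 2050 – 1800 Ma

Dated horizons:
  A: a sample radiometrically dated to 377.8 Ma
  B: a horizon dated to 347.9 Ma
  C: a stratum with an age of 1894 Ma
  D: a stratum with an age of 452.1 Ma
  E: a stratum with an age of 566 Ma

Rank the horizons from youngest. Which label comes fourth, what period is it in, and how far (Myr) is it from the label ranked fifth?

E, in the Ediacaran; 1328 million years to C

Sorted youngest-first by Ma: B (347.9), A (377.8), D (452.1), E (566), C (1894).
The fourth youngest is E at 566 Ma, which lies in 635–538.8 Ma: the Ediacaran.
The fifth youngest is C at 1894 Ma; separation = |566 − 1894| = 1328 Myr.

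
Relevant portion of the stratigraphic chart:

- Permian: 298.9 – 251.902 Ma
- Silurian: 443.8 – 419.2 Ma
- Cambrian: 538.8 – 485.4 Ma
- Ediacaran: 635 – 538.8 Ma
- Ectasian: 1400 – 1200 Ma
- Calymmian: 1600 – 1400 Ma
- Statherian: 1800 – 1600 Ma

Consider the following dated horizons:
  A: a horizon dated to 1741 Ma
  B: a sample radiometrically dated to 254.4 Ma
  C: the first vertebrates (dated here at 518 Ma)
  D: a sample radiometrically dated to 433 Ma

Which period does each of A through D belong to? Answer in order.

A — Statherian; B — Permian; C — Cambrian; D — Silurian

A: 1741 Ma lies in 1800–1600 Ma, so Statherian.
B: 254.4 Ma lies in 298.9–251.902 Ma, so Permian.
C: 518 Ma lies in 538.8–485.4 Ma, so Cambrian.
D: 433 Ma lies in 443.8–419.2 Ma, so Silurian.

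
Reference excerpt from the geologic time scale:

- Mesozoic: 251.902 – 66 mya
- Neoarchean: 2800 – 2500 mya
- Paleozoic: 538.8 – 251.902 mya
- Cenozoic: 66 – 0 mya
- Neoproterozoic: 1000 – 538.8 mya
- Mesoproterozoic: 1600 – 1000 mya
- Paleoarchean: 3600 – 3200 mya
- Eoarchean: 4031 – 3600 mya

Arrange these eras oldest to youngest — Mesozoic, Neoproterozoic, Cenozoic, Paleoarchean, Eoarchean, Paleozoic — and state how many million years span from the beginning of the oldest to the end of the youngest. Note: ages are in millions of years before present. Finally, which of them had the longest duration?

Eoarchean → Paleoarchean → Neoproterozoic → Paleozoic → Mesozoic → Cenozoic; total span 4031 Myr; longest is Neoproterozoic

From the excerpt: Mesozoic 251.902–66; Neoproterozoic 1000–538.8; Cenozoic 66–0; Paleoarchean 3600–3200; Eoarchean 4031–3600; Paleozoic 538.8–251.902 (Ma).
Larger Ma is earlier, so the oldest is Eoarchean and the youngest is Cenozoic; oldest to youngest: Eoarchean, Paleoarchean, Neoproterozoic, Paleozoic, Mesozoic, Cenozoic.
Oldest start 4031 minus youngest end 0 gives 4031 Myr overall.
Individual lengths (start − end): Neoproterozoic 461.2; Paleoarchean 400; Mesozoic 185.902; Paleozoic 286.898; Eoarchean 431; Cenozoic 66. The largest is Neoproterozoic at 461.2 Myr.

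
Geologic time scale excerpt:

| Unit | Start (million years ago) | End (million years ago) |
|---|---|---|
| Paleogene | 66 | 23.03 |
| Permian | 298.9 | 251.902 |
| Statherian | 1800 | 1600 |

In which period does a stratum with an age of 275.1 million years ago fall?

275.1 Ma lies between 298.9 and 251.902 Ma, so it falls in the Permian.

Permian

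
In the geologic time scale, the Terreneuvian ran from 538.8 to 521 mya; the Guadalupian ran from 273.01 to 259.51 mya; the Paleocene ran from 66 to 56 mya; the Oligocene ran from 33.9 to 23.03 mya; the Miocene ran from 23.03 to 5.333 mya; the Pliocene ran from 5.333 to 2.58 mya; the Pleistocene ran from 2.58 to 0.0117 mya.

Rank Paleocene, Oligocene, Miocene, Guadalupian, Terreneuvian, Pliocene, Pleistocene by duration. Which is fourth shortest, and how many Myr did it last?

Oligocene, 10.87 million years

Start − end for each: Paleocene 66 − 56 = 10; Oligocene 33.9 − 23.03 = 10.87; Miocene 23.03 − 5.333 = 17.697; Guadalupian 273.01 − 259.51 = 13.5; Terreneuvian 538.8 − 521 = 17.8; Pliocene 5.333 − 2.58 = 2.753; Pleistocene 2.58 − 0.0117 = 2.5683.
Ranking these from shortest: Pleistocene < Pliocene < Paleocene < Oligocene < Guadalupian < Miocene < Terreneuvian.
Position 4 in that ranking is Oligocene, which lasted 10.87 Myr.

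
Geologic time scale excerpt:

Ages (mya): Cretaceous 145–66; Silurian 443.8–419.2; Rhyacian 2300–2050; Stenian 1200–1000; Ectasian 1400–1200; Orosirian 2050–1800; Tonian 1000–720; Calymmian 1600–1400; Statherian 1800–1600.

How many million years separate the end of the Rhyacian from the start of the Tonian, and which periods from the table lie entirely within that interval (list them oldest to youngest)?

End of Rhyacian = 2050 Ma; start of Tonian = 1000 Ma.
Gap = 2050 − 1000 = 1050 Myr.
Periods wholly inside 2050–1000 Ma: Orosirian (2050–1800), Statherian (1800–1600), Calymmian (1600–1400), Ectasian (1400–1200), Stenian (1200–1000).

1050 million years; Orosirian, Statherian, Calymmian, Ectasian, Stenian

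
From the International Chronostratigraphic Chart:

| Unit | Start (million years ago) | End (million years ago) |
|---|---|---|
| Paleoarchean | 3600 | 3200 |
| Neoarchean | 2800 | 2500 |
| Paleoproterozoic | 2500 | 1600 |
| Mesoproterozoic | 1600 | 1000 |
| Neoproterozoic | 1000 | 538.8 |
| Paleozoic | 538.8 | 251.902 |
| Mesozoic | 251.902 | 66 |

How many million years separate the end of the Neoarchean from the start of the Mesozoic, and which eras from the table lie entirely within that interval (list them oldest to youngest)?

The Neoarchean closes at 2500 Ma and the Mesozoic opens at 251.902 Ma, so the interval is 2500 − 251.902 = 2248.098 Myr.
An era fits inside if it starts at or after 2500 Ma and ends at or before 251.902 Ma; oldest first that gives Paleoproterozoic, Mesoproterozoic, Neoproterozoic, Paleozoic.

2248.098 million years; Paleoproterozoic, Mesoproterozoic, Neoproterozoic, Paleozoic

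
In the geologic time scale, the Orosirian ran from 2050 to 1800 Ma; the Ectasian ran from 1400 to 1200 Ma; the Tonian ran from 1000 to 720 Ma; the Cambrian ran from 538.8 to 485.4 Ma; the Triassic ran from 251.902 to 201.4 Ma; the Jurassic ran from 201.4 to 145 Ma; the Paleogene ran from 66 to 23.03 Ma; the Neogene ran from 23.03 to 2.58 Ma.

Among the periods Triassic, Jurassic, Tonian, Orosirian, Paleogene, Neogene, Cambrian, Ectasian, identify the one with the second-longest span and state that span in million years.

Start − end for each: Triassic 251.902 − 201.4 = 50.502; Jurassic 201.4 − 145 = 56.4; Tonian 1000 − 720 = 280; Orosirian 2050 − 1800 = 250; Paleogene 66 − 23.03 = 42.97; Neogene 23.03 − 2.58 = 20.45; Cambrian 538.8 − 485.4 = 53.4; Ectasian 1400 − 1200 = 200.
Ranking these from longest: Tonian > Orosirian > Ectasian > Jurassic > Cambrian > Triassic > Paleogene > Neogene.
Position 2 in that ranking is Orosirian, which lasted 250 Myr.

Orosirian, 250 million years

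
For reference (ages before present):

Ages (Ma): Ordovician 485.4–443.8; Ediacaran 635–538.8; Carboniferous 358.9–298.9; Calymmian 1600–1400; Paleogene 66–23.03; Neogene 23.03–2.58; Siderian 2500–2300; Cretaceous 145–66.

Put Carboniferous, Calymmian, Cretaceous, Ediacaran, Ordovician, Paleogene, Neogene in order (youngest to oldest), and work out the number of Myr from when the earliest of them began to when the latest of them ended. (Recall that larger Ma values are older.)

Neogene → Paleogene → Cretaceous → Carboniferous → Ordovician → Ediacaran → Calymmian; total span 1597.42 Myr

Start ages (Ma): Calymmian 1600, Ediacaran 635, Ordovician 485.4, Carboniferous 358.9, Cretaceous 145, Paleogene 66, Neogene 23.03.
Ordered youngest to oldest: Neogene, Paleogene, Cretaceous, Carboniferous, Ordovician, Ediacaran, Calymmian.
Span = 1600 − 2.58 = 1597.42 Myr.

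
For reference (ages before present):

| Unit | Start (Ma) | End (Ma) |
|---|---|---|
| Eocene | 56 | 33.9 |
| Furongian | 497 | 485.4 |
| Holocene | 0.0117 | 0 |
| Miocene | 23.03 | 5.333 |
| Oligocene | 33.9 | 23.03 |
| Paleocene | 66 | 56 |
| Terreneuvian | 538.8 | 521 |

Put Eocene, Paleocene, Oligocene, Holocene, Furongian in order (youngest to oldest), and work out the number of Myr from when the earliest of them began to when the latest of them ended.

Holocene, Oligocene, Eocene, Paleocene, Furongian; total span 497 Myr

Start ages (Ma): Furongian 497, Paleocene 66, Eocene 56, Oligocene 33.9, Holocene 0.0117.
Ordered youngest to oldest: Holocene, Oligocene, Eocene, Paleocene, Furongian.
Span = 497 − 0 = 497 Myr.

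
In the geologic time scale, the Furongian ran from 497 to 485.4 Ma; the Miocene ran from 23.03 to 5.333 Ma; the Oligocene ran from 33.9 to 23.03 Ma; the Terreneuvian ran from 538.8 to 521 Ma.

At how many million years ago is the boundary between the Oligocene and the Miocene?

The Oligocene ends and the Miocene begins at 23.03 Ma.

23.03 Ma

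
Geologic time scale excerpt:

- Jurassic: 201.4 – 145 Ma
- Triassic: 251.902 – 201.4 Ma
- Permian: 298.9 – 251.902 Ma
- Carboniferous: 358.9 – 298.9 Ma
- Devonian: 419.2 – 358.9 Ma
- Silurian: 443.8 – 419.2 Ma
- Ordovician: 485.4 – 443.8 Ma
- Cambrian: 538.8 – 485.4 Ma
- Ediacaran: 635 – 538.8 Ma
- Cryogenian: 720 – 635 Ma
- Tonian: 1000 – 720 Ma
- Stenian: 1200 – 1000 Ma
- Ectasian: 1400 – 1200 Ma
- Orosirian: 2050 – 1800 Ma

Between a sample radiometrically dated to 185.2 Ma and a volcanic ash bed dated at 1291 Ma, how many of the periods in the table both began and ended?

1291 Ma sits inside the Ectasian (1400–1200) and 185.2 Ma inside the Jurassic (201.4–145); neither of those is wholly between the two dates.
The listed periods lying completely between them are Stenian, Tonian, Cryogenian, Ediacaran, Cambrian, Ordovician, Silurian, Devonian, Carboniferous, Permian, Triassic — 11 in all.

11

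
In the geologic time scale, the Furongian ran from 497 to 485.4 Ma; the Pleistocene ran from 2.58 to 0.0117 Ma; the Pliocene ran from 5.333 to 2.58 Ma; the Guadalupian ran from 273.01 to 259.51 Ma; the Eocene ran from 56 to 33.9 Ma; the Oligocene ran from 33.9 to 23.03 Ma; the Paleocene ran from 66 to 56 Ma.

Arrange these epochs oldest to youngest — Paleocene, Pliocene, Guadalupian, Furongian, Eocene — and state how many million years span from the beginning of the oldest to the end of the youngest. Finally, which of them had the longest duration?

Start ages (Ma): Furongian 497, Guadalupian 273.01, Paleocene 66, Eocene 56, Pliocene 5.333.
Ordered oldest to youngest: Furongian, Guadalupian, Paleocene, Eocene, Pliocene.
Span = 497 − 2.58 = 494.42 Myr.
Durations: Pliocene 2.753, Eocene 22.1, Paleocene 10, Furongian 11.6, Guadalupian 13.5 → longest is Eocene (22.1 Myr).

Furongian, Guadalupian, Paleocene, Eocene, Pliocene; total span 494.42 Myr; longest is Eocene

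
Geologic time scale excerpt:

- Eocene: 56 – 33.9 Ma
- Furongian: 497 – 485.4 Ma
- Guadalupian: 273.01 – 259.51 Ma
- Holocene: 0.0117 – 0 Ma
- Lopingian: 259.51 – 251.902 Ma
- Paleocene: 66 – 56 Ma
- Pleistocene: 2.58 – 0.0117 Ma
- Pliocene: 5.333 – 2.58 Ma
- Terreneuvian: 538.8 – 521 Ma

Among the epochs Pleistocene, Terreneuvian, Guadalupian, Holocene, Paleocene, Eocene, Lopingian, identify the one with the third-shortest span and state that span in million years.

Start − end for each: Pleistocene 2.58 − 0.0117 = 2.5683; Terreneuvian 538.8 − 521 = 17.8; Guadalupian 273.01 − 259.51 = 13.5; Holocene 0.0117 − 0 = 0.0117; Paleocene 66 − 56 = 10; Eocene 56 − 33.9 = 22.1; Lopingian 259.51 − 251.902 = 7.608.
Ranking these from shortest: Holocene < Pleistocene < Lopingian < Paleocene < Guadalupian < Terreneuvian < Eocene.
Position 3 in that ranking is Lopingian, which lasted 7.608 Myr.

Lopingian, 7.608 million years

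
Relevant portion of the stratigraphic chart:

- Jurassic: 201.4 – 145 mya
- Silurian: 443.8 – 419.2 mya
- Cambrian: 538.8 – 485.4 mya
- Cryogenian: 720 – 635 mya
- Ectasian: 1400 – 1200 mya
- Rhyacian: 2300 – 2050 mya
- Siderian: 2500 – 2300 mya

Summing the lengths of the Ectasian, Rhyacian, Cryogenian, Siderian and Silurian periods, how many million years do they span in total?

Each duration: Ectasian = 200; Rhyacian = 250; Cryogenian = 85; Siderian = 200; Silurian = 24.6.
Sum: 200 + 250 + 85 + 200 + 24.6 = 759.6 Myr.

759.6 million years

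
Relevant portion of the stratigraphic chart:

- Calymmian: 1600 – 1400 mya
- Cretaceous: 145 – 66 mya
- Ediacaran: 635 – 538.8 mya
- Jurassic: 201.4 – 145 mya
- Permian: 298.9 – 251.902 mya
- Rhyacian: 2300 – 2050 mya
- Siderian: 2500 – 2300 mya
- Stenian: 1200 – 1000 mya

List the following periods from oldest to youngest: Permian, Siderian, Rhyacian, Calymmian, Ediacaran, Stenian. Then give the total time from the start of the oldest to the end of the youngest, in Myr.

Siderian → Rhyacian → Calymmian → Stenian → Ediacaran → Permian; total span 2248.098 Myr

Start ages (Ma): Siderian 2500, Rhyacian 2300, Calymmian 1600, Stenian 1200, Ediacaran 635, Permian 298.9.
Ordered oldest to youngest: Siderian, Rhyacian, Calymmian, Stenian, Ediacaran, Permian.
Span = 2500 − 251.902 = 2248.098 Myr.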